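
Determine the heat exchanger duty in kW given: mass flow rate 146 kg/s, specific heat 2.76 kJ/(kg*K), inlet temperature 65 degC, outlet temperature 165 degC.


Q = m_dot * cp * delta_T
delta_T = 165 - 65 = 100 K
Q = 146 * 2.76 * 100
= 402.96 * 100
= 40296 kW

40296 kW


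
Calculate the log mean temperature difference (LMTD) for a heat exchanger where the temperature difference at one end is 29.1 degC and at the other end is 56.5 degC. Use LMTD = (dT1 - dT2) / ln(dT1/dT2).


LMTD = (dT1 - dT2) / ln(dT1/dT2)
= (29.1 - 56.5) / ln(29.1 / 56.5) = -27.4 / -0.663502 = 41.30

41.30 degC


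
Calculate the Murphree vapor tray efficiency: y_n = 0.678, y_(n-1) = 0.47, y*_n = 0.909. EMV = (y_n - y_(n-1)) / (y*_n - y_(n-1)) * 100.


Murphree vapor efficiency: EMV = (y_n - y_(n-1)) / (y*_n - y_(n-1)) * 100
EMV = (0.678 - 0.47) / (0.909 - 0.47) * 100 = 0.208 / 0.439 * 100 = 47.38

47.38 %


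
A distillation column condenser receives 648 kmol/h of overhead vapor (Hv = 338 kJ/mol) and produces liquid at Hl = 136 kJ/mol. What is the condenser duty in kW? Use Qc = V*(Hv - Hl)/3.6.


Qc = 648 * (338 - 136) / 3.6 = 648 * 202 / 3.6 = 36360

36360 kW


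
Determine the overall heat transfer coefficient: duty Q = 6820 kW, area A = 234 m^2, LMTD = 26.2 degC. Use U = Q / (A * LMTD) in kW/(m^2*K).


From Q = U*A*LMTD, U = Q / (A * LMTD)
U = 6820 / (234 * 26.2) = 6820 / 6130.8 = 1.112

1.112 kW/(m^2*K)


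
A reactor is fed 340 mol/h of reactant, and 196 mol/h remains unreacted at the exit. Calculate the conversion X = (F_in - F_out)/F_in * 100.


X = (F_in - F_out) / F_in * 100
Moles reacted = 340 - 196 = 144
X = 144 / 340 * 100
= 0.4235 * 100
= 42.35 %

42.35 %


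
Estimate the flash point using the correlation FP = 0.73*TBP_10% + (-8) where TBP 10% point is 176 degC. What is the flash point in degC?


FP = 0.73 * 176 + (-8) = 120.48

120.48 degC


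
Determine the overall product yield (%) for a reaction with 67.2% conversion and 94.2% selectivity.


Overall yield = conversion (%) * selectivity (%) / 100
Conversion = 67.2%, Selectivity = 94.2%
Y = 67.2 * 94.2 / 100
= 63.3024 %

63.3024 %


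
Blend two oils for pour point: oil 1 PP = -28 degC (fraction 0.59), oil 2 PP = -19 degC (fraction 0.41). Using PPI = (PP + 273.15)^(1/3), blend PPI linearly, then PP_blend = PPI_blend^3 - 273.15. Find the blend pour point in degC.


PPI_1 = (-28 + 273.15)^(1/3) = 6.258601
PPI_2 = (-19 + 273.15)^(1/3) = 6.334272
PPI_blend = 0.59 * 6.258601 + 0.41 * 6.334272 = 6.289626
PP_blend = 6.289626^3 - 273.15 = 248.8138 - 273.15 = -24.34

-24.34 degC


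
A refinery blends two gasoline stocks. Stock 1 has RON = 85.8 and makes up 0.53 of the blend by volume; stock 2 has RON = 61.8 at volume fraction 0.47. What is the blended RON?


Linear blending: RON_blend = sum(vi * RONi)
Contribution 1: 0.53 * 85.8 = 45.474
Contribution 2: 0.47 * 61.8 = 29.046
RON_blend = 45.474 + 29.046 = 74.52

74.52


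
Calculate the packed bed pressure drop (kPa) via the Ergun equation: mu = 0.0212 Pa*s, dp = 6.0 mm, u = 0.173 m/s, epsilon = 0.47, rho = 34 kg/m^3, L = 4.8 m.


dp = 6.0 mm = 0.006 m
Viscous term = 150*0.0212*0.173*(1-0.47)^2 / (0.006^2*0.47^3) = 41345.6
Inertial term = 1.75*34*0.173^2*(1-0.47) / (0.006*0.47^3) = 1515.1
dP/L = 41345.6 + 1515.1 = 42860.7 Pa/m
dP = 42860.7 * 4.8 / 1000 = 205.7 kPa

205.7 kPa


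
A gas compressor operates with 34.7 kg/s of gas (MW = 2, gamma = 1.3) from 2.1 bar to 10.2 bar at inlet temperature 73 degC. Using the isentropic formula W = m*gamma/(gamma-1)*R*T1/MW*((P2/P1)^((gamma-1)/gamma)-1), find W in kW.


Isentropic work: W = m*(gamma/(gamma-1))*(R*T1/MW)*((P2/P1)^((gamma-1)/gamma) - 1)
T1 = 73 + 273.15 = 346.15 K
Pressure ratio = 10.2 / 2.1 = 4.85714
Exponent = (1.3 - 1)/1.3 = 0.230769
(P2/P1)^exp - 1 = 4.85714^0.230769 - 1 = 0.440109
W = 34.7 * 1.3 / 0.3 * 8.314 * 346.15 / 2 * 0.440109 = 95230

95230 kW


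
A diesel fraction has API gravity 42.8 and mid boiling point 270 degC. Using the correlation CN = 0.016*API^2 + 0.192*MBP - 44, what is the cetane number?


CN = 0.016 * 42.8^2 + 0.192 * 270 - 44
CN = 29.30944 + 51.84 - 44 = 37.14944

37.14944


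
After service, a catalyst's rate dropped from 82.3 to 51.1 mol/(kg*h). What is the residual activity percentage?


Activity (%) = (rate_used / rate_fresh) * 100
rate_used = 51.1, rate_fresh = 82.3
= (51.1 / 82.3) * 100
= 0.6209 * 100 = 62.09

62.09 %


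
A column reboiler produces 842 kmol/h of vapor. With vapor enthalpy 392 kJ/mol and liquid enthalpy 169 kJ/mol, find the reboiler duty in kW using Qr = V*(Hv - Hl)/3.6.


Qr = 842 * (392 - 169) / 3.6 = 842 * 223 / 3.6 = 52160

52160 kW


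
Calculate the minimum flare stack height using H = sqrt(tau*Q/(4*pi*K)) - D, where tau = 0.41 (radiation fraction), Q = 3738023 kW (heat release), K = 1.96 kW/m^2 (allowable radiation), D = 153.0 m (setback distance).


tau*Q/(4*pi*K) = 0.41 * 3738023 / (4 * pi * 1.96) = 62224.3
sqrt(62224.3) = 249.448
H = 249.448 - 153.0 = 96.45

96.45 m


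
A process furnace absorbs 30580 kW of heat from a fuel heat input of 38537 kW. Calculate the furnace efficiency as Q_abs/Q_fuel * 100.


Furnace efficiency = Q_absorbed / Q_fuel * 100
= 30580 / 38537 * 100 = 79.35

79.35 %


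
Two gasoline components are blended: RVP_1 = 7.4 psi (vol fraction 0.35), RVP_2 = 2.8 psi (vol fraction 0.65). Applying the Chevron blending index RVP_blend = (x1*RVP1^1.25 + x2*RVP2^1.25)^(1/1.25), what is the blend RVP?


Chevron index: RVP_blend = (sum xi*RVPi^1.25)^(1/1.25)
RVP^1.25 terms: 0.35 * 7.4^1.25 + 0.65 * 2.8^1.25 = 6.62606
RVP_blend = 6.62606^(1/1.25) = 4.539

4.539 psi


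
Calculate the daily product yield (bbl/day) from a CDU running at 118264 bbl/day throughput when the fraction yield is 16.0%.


Crude throughput = 118264 bbl/day
Fraction yield = 16.0%
yield = throughput * fraction / 100
yield = 118264 * 16.0 / 100 = 18922.24

18922.24 bbl/day


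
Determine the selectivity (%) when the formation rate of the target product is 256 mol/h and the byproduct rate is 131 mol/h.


Selectivity = desired / (desired + undesired) * 100
Total products = 256 + 131 = 387 mol/h
S = 256 / 387 * 100
= 0.6615 * 100
= 66.15 %

66.15 %


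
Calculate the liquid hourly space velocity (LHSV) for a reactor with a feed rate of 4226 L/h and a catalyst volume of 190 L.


LHSV = volumetric feed rate / catalyst volume
= 4226 L/h / 190 L
= 22.24 h^-1

22.24 h^-1


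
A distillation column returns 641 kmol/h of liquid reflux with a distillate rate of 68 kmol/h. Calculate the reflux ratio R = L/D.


Reflux ratio definition: R = L / D (liquid returned / distillate withdrawn)
L = 641 kmol/h, D = 68 kmol/h
R = 641 / 68 = 9.426

9.426


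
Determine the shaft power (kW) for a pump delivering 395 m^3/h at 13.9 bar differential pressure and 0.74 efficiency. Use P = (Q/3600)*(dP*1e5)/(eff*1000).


Q = 395 / 3600 = 0.109722 m^3/s
P = 0.109722 * (13.9 * 1e5) / 0.74 / 1000 = 206.1

206.1 kW


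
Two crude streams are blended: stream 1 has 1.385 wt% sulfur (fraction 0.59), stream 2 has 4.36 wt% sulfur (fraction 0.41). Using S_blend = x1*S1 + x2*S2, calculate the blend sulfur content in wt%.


Linear sulfur blending: S_blend = x1*S1 + x2*S2
Contribution 1: 0.59 * 1.385 = 0.81715 wt%
Contribution 2: 0.41 * 4.36 = 1.7876 wt%
S_blend = 0.81715 + 1.7876 = 2.60475

2.60475 wt%


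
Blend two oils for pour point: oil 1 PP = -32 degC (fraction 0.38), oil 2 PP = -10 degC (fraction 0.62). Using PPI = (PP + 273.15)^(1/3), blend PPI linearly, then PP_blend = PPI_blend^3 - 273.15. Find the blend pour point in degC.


PPI_1 = (-32 + 273.15)^(1/3) = 6.224375
PPI_2 = (-10 + 273.15)^(1/3) = 6.408176
PPI_blend = 0.38 * 6.224375 + 0.62 * 6.408176 = 6.338332
PP_blend = 6.338332^3 - 273.15 = 254.639 - 273.15 = -18.51

-18.51 degC


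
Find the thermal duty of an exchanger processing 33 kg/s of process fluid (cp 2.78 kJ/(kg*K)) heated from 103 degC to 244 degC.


Q = m_dot * cp * delta_T
delta_T = 244 - 103 = 141 K
Q = 33 * 2.78 * 141
= 91.74 * 141
= 12935.34 kW

12935.34 kW


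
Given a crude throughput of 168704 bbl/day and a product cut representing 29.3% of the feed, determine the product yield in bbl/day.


Crude throughput = 168704 bbl/day
Fraction yield = 29.3%
yield = throughput * fraction / 100
yield = 168704 * 29.3 / 100 = 49430.272

49430.272 bbl/day


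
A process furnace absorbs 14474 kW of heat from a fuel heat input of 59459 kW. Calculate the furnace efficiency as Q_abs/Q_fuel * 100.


Furnace efficiency = Q_absorbed / Q_fuel * 100
= 14474 / 59459 * 100 = 24.34

24.34 %


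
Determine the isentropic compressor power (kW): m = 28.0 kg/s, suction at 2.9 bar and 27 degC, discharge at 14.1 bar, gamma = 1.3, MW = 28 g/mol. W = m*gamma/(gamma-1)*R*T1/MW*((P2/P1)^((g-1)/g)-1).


Isentropic work: W = m*(gamma/(gamma-1))*(R*T1/MW)*((P2/P1)^((gamma-1)/gamma) - 1)
T1 = 27 + 273.15 = 300.15 K
Pressure ratio = 14.1 / 2.9 = 4.86207
Exponent = (1.3 - 1)/1.3 = 0.230769
(P2/P1)^exp - 1 = 4.86207^0.230769 - 1 = 0.440446
W = 28.0 * 1.3 / 0.3 * 8.314 * 300.15 / 28 * 0.440446 = 4763

4763 kW


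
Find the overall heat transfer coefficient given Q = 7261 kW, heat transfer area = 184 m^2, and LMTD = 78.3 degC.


From Q = U*A*LMTD, U = Q / (A * LMTD)
U = 7261 / (184 * 78.3) = 7261 / 14407.2 = 0.5040

0.5040 kW/(m^2*K)


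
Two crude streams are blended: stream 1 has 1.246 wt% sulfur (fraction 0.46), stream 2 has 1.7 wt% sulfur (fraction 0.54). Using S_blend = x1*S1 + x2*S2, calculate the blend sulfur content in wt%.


Linear sulfur blending: S_blend = x1*S1 + x2*S2
Contribution 1: 0.46 * 1.246 = 0.57316 wt%
Contribution 2: 0.54 * 1.7 = 0.918 wt%
S_blend = 0.57316 + 0.918 = 1.49116

1.49116 wt%


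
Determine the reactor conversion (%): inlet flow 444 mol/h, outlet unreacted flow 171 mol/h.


X = (F_in - F_out) / F_in * 100
Moles reacted = 444 - 171 = 273
X = 273 / 444 * 100
= 0.6149 * 100
= 61.49 %

61.49 %


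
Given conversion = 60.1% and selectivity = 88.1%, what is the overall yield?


Overall yield = conversion (%) * selectivity (%) / 100
Conversion = 60.1%, Selectivity = 88.1%
Y = 60.1 * 88.1 / 100
= 52.9481 %

52.9481 %


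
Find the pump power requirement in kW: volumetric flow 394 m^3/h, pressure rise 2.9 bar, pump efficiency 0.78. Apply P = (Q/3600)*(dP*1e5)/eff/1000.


Q = 394 / 3600 = 0.109444 m^3/s
P = 0.109444 * (2.9 * 1e5) / 0.78 / 1000 = 40.69

40.69 kW


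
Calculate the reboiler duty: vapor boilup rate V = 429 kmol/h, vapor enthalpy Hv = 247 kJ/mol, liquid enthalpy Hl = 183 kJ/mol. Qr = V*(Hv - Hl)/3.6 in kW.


Qr = 429 * (247 - 183) / 3.6 = 429 * 64 / 3.6 = 7627

7627 kW


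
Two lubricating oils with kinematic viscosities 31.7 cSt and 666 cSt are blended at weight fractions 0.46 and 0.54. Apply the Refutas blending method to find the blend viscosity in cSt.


Refutas method: VBN_i = 14.534*ln(ln(visc_i + 0.8)) + 10.975, blended linearly by mass fraction; since VBN is linear in VBI_i = ln(ln(visc_i + 0.8)) and the fractions sum to 1, blend VBI directly: visc = exp(exp(VBI_blend)) - 0.8
VBI_1 = ln(ln(31.7 + 0.8)) = 1.24739
VBI_2 = ln(ln(666 + 0.8)) = 1.87219
VBI_blend = 0.46 * 1.24739 + 0.54 * 1.87219 = 1.58478
visc_blend = exp(exp(1.58478)) - 0.8 = 130.6

130.6 cSt


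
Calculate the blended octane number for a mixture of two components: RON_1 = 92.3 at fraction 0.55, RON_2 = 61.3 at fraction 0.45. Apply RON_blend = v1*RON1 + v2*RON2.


Linear blending: RON_blend = sum(vi * RONi)
Contribution 1: 0.55 * 92.3 = 50.765
Contribution 2: 0.45 * 61.3 = 27.585
RON_blend = 50.765 + 27.585 = 78.35

78.35


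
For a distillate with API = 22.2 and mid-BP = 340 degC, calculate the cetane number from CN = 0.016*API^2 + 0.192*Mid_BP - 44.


CN = 0.016 * 22.2^2 + 0.192 * 340 - 44
CN = 7.88544 + 65.28 - 44 = 29.16544

29.16544


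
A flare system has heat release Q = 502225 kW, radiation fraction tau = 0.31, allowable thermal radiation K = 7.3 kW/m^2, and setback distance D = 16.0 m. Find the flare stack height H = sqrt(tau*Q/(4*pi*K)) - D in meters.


tau*Q/(4*pi*K) = 0.31 * 502225 / (4 * pi * 7.3) = 1697.18
sqrt(1697.18) = 41.1968
H = 41.1968 - 16.0 = 25.20

25.20 m


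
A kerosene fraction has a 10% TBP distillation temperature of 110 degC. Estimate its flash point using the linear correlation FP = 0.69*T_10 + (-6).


FP = 0.69 * 110 + (-6) = 69.9

69.9 degC


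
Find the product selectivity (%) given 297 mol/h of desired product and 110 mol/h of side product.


Selectivity = desired / (desired + undesired) * 100
Total products = 297 + 110 = 407 mol/h
S = 297 / 407 * 100
= 0.7297 * 100
= 72.97 %

72.97 %


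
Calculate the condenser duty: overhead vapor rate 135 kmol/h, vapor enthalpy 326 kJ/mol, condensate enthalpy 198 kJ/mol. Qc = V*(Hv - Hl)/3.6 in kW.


Qc = 135 * (326 - 198) / 3.6 = 135 * 128 / 3.6 = 4800

4800 kW


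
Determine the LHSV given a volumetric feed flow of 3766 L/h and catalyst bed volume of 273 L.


LHSV = volumetric feed rate / catalyst volume
= 3766 L/h / 273 L
= 13.79 h^-1

13.79 h^-1


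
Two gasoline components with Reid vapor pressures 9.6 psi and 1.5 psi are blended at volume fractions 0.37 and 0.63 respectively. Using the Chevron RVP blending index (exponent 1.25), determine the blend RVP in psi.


Chevron index: RVP_blend = (sum xi*RVPi^1.25)^(1/1.25)
RVP^1.25 terms: 0.37 * 9.6^1.25 + 0.63 * 1.5^1.25 = 7.29813
RVP_blend = 7.29813^(1/1.25) = 4.904

4.904 psi


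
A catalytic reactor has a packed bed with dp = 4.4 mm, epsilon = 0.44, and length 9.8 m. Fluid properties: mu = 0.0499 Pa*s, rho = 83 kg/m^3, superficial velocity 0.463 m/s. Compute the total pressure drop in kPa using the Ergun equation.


dp = 4.4 mm = 0.0044 m
Viscous term = 150*0.0499*0.463*(1-0.44)^2 / (0.0044^2*0.44^3) = 659000
Inertial term = 1.75*83*0.463^2*(1-0.44) / (0.0044*0.44^3) = 46521.7
dP/L = 659000 + 46521.7 = 705522 Pa/m
dP = 705522 * 9.8 / 1000 = 6914 kPa

6914 kPa


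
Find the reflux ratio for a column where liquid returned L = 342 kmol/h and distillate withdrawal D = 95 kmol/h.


Reflux ratio definition: R = L / D (liquid returned / distillate withdrawn)
L = 342 kmol/h, D = 95 kmol/h
R = 342 / 95 = 3.600

3.600


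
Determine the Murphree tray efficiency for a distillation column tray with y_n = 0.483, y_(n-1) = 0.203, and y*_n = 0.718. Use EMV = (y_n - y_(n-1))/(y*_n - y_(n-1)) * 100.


Murphree vapor efficiency: EMV = (y_n - y_(n-1)) / (y*_n - y_(n-1)) * 100
EMV = (0.483 - 0.203) / (0.718 - 0.203) * 100 = 0.28 / 0.515 * 100 = 54.37

54.37 %


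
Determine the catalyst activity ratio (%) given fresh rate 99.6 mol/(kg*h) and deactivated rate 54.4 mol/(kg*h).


Activity (%) = (rate_used / rate_fresh) * 100
rate_used = 54.4, rate_fresh = 99.6
= (54.4 / 99.6) * 100
= 0.5462 * 100 = 54.62

54.62 %


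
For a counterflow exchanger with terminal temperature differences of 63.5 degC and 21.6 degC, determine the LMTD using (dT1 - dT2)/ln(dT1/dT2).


LMTD = (dT1 - dT2) / ln(dT1/dT2)
= (63.5 - 21.6) / ln(63.5 / 21.6) = 41.9 / 1.07835 = 38.86

38.86 degC


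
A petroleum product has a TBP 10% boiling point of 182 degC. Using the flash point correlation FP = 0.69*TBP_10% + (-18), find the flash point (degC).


FP = 0.69 * 182 + (-18) = 107.58

107.58 degC


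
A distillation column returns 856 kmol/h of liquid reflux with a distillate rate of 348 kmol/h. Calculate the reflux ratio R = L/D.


Reflux ratio definition: R = L / D (liquid returned / distillate withdrawn)
L = 856 kmol/h, D = 348 kmol/h
R = 856 / 348 = 2.460

2.460


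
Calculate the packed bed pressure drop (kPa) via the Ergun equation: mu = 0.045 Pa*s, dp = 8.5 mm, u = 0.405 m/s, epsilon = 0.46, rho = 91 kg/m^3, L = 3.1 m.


dp = 8.5 mm = 0.0085 m
Viscous term = 150*0.045*0.405*(1-0.46)^2 / (0.0085^2*0.46^3) = 113354
Inertial term = 1.75*91*0.405^2*(1-0.46) / (0.0085*0.46^3) = 17048.7
dP/L = 113354 + 17048.7 = 130403 Pa/m
dP = 130403 * 3.1 / 1000 = 404.2 kPa

404.2 kPa


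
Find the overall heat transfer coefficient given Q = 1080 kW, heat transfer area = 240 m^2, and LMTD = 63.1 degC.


From Q = U*A*LMTD, U = Q / (A * LMTD)
U = 1080 / (240 * 63.1) = 1080 / 15144 = 0.07132

0.07132 kW/(m^2*K)


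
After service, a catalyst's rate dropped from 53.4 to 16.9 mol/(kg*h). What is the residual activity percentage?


Activity (%) = (rate_used / rate_fresh) * 100
rate_used = 16.9, rate_fresh = 53.4
= (16.9 / 53.4) * 100
= 0.3165 * 100 = 31.65

31.65 %


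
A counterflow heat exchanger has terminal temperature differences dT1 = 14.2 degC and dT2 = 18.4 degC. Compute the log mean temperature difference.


LMTD = (dT1 - dT2) / ln(dT1/dT2)
= (14.2 - 18.4) / ln(14.2 / 18.4) = -4.2 / -0.259109 = 16.21

16.21 degC


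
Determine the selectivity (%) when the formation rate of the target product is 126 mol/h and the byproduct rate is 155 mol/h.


Selectivity = desired / (desired + undesired) * 100
Total products = 126 + 155 = 281 mol/h
S = 126 / 281 * 100
= 0.4484 * 100
= 44.84 %

44.84 %


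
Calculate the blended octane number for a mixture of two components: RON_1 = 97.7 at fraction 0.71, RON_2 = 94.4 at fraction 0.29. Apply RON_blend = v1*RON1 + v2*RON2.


Linear blending: RON_blend = sum(vi * RONi)
Contribution 1: 0.71 * 97.7 = 69.367
Contribution 2: 0.29 * 94.4 = 27.376
RON_blend = 69.367 + 27.376 = 96.743

96.743


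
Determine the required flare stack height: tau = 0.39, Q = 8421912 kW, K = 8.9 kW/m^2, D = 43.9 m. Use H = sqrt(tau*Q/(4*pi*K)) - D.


tau*Q/(4*pi*K) = 0.39 * 8421912 / (4 * pi * 8.9) = 29368.1
sqrt(29368.1) = 171.371
H = 171.371 - 43.9 = 127.5

127.5 m


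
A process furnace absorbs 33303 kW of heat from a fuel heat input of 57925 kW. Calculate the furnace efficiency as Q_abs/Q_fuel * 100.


Furnace efficiency = Q_absorbed / Q_fuel * 100
= 33303 / 57925 * 100 = 57.49

57.49 %


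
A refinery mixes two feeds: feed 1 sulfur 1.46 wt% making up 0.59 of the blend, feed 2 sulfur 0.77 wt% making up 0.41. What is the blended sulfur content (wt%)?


Linear sulfur blending: S_blend = x1*S1 + x2*S2
Contribution 1: 0.59 * 1.46 = 0.8614 wt%
Contribution 2: 0.41 * 0.77 = 0.3157 wt%
S_blend = 0.8614 + 0.3157 = 1.1771

1.1771 wt%


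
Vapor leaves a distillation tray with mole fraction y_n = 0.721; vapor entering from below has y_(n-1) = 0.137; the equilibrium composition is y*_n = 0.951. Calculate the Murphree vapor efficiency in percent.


Murphree vapor efficiency: EMV = (y_n - y_(n-1)) / (y*_n - y_(n-1)) * 100
EMV = (0.721 - 0.137) / (0.951 - 0.137) * 100 = 0.584 / 0.814 * 100 = 71.74

71.74 %


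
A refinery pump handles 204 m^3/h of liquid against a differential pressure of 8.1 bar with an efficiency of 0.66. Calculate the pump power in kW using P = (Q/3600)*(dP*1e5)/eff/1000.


Q = 204 / 3600 = 0.0566667 m^3/s
P = 0.0566667 * (8.1 * 1e5) / 0.66 / 1000 = 69.55

69.55 kW


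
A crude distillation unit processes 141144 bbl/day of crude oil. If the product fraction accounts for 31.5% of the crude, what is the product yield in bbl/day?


Crude throughput = 141144 bbl/day
Fraction yield = 31.5%
yield = throughput * fraction / 100
yield = 141144 * 31.5 / 100 = 44460.36

44460.36 bbl/day


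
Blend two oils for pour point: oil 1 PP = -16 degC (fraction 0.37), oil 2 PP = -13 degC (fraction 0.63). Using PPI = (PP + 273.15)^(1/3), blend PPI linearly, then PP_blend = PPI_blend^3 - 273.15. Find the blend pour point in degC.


PPI_1 = (-16 + 273.15)^(1/3) = 6.359098
PPI_2 = (-13 + 273.15)^(1/3) = 6.383731
PPI_blend = 0.37 * 6.359098 + 0.63 * 6.383731 = 6.374617
PP_blend = 6.374617^3 - 273.15 = 259.0373 - 273.15 = -14.11

-14.11 degC


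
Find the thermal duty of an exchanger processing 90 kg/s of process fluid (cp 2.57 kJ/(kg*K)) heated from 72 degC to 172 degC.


Q = m_dot * cp * delta_T
delta_T = 172 - 72 = 100 K
Q = 90 * 2.57 * 100
= 231.3 * 100
= 23130 kW

23130 kW


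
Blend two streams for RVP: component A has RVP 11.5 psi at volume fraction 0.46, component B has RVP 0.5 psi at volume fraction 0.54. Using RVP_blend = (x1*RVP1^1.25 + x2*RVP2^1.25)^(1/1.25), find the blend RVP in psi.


Chevron index: RVP_blend = (sum xi*RVPi^1.25)^(1/1.25)
RVP^1.25 terms: 0.46 * 11.5^1.25 + 0.54 * 0.5^1.25 = 9.96864
RVP_blend = 9.96864^(1/1.25) = 6.294

6.294 psi


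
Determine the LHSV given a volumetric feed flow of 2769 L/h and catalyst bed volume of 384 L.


LHSV = volumetric feed rate / catalyst volume
= 2769 L/h / 384 L
= 7.211 h^-1

7.211 h^-1


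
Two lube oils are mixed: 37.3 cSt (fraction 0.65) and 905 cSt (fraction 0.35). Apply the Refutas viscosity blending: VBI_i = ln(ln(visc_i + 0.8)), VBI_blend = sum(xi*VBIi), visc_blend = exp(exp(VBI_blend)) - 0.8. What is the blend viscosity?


Refutas method: VBN_i = 14.534*ln(ln(visc_i + 0.8)) + 10.975, blended linearly by mass fraction; since VBN is linear in VBI_i = ln(ln(visc_i + 0.8)) and the fractions sum to 1, blend VBI directly: visc = exp(exp(VBI_blend)) - 0.8
VBI_1 = ln(ln(37.3 + 0.8)) = 1.29204
VBI_2 = ln(ln(905 + 0.8)) = 1.91822
VBI_blend = 0.65 * 1.29204 + 0.35 * 1.91822 = 1.5112
visc_blend = exp(exp(1.5112)) - 0.8 = 92.16

92.16 cSt


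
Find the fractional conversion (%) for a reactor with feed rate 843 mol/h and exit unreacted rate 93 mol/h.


X = (F_in - F_out) / F_in * 100
Moles reacted = 843 - 93 = 750
X = 750 / 843 * 100
= 0.8897 * 100
= 88.97 %

88.97 %


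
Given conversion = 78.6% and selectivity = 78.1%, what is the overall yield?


Overall yield = conversion (%) * selectivity (%) / 100
Conversion = 78.6%, Selectivity = 78.1%
Y = 78.6 * 78.1 / 100
= 61.3866 %

61.3866 %


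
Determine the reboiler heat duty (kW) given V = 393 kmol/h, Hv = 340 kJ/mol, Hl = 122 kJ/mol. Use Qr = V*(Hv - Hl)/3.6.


Qr = 393 * (340 - 122) / 3.6 = 393 * 218 / 3.6 = 23800

23800 kW


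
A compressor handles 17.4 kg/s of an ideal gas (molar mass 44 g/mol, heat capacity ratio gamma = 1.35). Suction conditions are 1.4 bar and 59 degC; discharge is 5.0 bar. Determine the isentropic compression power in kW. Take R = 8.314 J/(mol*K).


Isentropic work: W = m*(gamma/(gamma-1))*(R*T1/MW)*((P2/P1)^((gamma-1)/gamma) - 1)
T1 = 59 + 273.15 = 332.15 K
Pressure ratio = 5.0 / 1.4 = 3.57143
Exponent = (1.35 - 1)/1.35 = 0.259259
(P2/P1)^exp - 1 = 3.57143^0.259259 - 1 = 0.391007
W = 17.4 * 1.35 / 0.35 * 8.314 * 332.15 / 44 * 0.391007 = 1647

1647 kW


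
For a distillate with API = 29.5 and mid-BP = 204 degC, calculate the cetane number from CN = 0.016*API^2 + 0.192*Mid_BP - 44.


CN = 0.016 * 29.5^2 + 0.192 * 204 - 44
CN = 13.924 + 39.168 - 44 = 9.092

9.092


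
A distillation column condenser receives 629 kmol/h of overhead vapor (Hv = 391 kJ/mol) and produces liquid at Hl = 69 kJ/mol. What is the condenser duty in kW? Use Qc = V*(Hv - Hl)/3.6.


Qc = 629 * (391 - 69) / 3.6 = 629 * 322 / 3.6 = 56260

56260 kW


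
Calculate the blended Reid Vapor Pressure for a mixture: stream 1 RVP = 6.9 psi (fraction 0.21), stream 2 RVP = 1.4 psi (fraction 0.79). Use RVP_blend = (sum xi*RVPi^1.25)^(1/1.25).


Chevron index: RVP_blend = (sum xi*RVPi^1.25)^(1/1.25)
RVP^1.25 terms: 0.21 * 6.9^1.25 + 0.79 * 1.4^1.25 = 3.55151
RVP_blend = 3.55151^(1/1.25) = 2.756

2.756 psi


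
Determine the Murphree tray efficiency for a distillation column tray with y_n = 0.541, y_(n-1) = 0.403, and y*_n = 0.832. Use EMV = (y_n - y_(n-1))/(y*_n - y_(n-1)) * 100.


Murphree vapor efficiency: EMV = (y_n - y_(n-1)) / (y*_n - y_(n-1)) * 100
EMV = (0.541 - 0.403) / (0.832 - 0.403) * 100 = 0.138 / 0.429 * 100 = 32.17

32.17 %


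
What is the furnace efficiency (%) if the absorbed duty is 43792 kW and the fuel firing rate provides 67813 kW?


Furnace efficiency = Q_absorbed / Q_fuel * 100
= 43792 / 67813 * 100 = 64.58

64.58 %


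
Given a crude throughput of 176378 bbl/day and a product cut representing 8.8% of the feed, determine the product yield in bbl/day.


Crude throughput = 176378 bbl/day
Fraction yield = 8.8%
yield = throughput * fraction / 100
yield = 176378 * 8.8 / 100 = 15521.264

15521.264 bbl/day


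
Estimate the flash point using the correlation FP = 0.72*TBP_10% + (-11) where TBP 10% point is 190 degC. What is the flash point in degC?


FP = 0.72 * 190 + (-11) = 125.8

125.8 degC


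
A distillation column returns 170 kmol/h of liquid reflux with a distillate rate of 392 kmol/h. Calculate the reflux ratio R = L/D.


Reflux ratio definition: R = L / D (liquid returned / distillate withdrawn)
L = 170 kmol/h, D = 392 kmol/h
R = 170 / 392 = 0.4337

0.4337


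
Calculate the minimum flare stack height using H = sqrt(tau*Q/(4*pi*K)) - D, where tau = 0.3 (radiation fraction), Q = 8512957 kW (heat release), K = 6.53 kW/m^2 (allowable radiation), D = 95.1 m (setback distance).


tau*Q/(4*pi*K) = 0.3 * 8512957 / (4 * pi * 6.53) = 31122.8
sqrt(31122.8) = 176.417
H = 176.417 - 95.1 = 81.32

81.32 m


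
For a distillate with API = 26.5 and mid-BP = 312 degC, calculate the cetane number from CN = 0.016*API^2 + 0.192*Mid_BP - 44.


CN = 0.016 * 26.5^2 + 0.192 * 312 - 44
CN = 11.236 + 59.904 - 44 = 27.14

27.14


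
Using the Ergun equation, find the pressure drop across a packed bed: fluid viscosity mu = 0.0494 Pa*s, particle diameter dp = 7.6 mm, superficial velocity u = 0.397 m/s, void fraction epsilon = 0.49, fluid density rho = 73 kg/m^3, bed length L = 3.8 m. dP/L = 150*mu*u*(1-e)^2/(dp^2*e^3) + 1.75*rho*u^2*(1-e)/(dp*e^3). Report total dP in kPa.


dp = 7.6 mm = 0.0076 m
Viscous term = 150*0.0494*0.397*(1-0.49)^2 / (0.0076^2*0.49^3) = 112599
Inertial term = 1.75*73*0.397^2*(1-0.49) / (0.0076*0.49^3) = 11484.5
dP/L = 112599 + 11484.5 = 124084 Pa/m
dP = 124084 * 3.8 / 1000 = 471.5 kPa

471.5 kPa


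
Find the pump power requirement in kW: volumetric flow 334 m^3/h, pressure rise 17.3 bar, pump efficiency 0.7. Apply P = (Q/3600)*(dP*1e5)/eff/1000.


Q = 334 / 3600 = 0.0927778 m^3/s
P = 0.0927778 * (17.3 * 1e5) / 0.7 / 1000 = 229.3

229.3 kW


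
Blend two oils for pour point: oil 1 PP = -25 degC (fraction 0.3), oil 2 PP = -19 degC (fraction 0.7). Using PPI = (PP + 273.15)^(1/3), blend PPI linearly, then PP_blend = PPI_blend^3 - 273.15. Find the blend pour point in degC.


PPI_1 = (-25 + 273.15)^(1/3) = 6.284028
PPI_2 = (-19 + 273.15)^(1/3) = 6.334272
PPI_blend = 0.3 * 6.284028 + 0.7 * 6.334272 = 6.319199
PP_blend = 6.319199^3 - 273.15 = 252.34 - 273.15 = -20.81

-20.81 degC


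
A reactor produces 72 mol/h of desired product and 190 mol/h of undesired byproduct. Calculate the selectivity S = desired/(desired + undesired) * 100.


Selectivity = desired / (desired + undesired) * 100
Total products = 72 + 190 = 262 mol/h
S = 72 / 262 * 100
= 0.2748 * 100
= 27.48 %

27.48 %


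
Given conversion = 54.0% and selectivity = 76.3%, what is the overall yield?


Overall yield = conversion (%) * selectivity (%) / 100
Conversion = 54.0%, Selectivity = 76.3%
Y = 54.0 * 76.3 / 100
= 41.202 %

41.202 %


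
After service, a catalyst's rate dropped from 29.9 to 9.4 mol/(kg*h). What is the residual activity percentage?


Activity (%) = (rate_used / rate_fresh) * 100
rate_used = 9.4, rate_fresh = 29.9
= (9.4 / 29.9) * 100
= 0.3144 * 100 = 31.44

31.44 %


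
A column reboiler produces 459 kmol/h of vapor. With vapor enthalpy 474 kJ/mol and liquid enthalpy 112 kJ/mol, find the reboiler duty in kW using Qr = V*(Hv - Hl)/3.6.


Qr = 459 * (474 - 112) / 3.6 = 459 * 362 / 3.6 = 46160

46160 kW


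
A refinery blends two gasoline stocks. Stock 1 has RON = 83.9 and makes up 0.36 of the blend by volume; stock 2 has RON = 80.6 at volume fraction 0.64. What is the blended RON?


Linear blending: RON_blend = sum(vi * RONi)
Contribution 1: 0.36 * 83.9 = 30.204
Contribution 2: 0.64 * 80.6 = 51.584
RON_blend = 30.204 + 51.584 = 81.788

81.788


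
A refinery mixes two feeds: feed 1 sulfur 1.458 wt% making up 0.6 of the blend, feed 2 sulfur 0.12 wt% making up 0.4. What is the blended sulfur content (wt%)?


Linear sulfur blending: S_blend = x1*S1 + x2*S2
Contribution 1: 0.6 * 1.458 = 0.8748 wt%
Contribution 2: 0.4 * 0.12 = 0.048 wt%
S_blend = 0.8748 + 0.048 = 0.9228

0.9228 wt%


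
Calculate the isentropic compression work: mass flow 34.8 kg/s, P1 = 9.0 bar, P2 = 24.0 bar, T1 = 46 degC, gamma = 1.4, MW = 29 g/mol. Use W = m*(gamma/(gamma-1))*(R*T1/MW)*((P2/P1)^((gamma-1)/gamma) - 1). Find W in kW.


Isentropic work: W = m*(gamma/(gamma-1))*(R*T1/MW)*((P2/P1)^((gamma-1)/gamma) - 1)
T1 = 46 + 273.15 = 319.15 K
Pressure ratio = 24.0 / 9.0 = 2.66667
Exponent = (1.4 - 1)/1.4 = 0.285714
(P2/P1)^exp - 1 = 2.66667^0.285714 - 1 = 0.323443
W = 34.8 * 1.4 / 0.4 * 8.314 * 319.15 / 29 * 0.323443 = 3605

3605 kW


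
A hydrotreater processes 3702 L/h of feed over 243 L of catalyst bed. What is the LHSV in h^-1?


LHSV = volumetric feed rate / catalyst volume
= 3702 L/h / 243 L
= 15.23 h^-1

15.23 h^-1


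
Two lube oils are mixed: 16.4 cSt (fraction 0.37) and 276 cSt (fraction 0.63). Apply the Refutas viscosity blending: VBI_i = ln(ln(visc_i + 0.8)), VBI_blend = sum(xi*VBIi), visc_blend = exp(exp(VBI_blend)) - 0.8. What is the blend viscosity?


Refutas method: VBN_i = 14.534*ln(ln(visc_i + 0.8)) + 10.975, blended linearly by mass fraction; since VBN is linear in VBI_i = ln(ln(visc_i + 0.8)) and the fractions sum to 1, blend VBI directly: visc = exp(exp(VBI_blend)) - 0.8
VBI_1 = ln(ln(16.4 + 0.8)) = 1.04553
VBI_2 = ln(ln(276 + 0.8)) = 1.72692
VBI_blend = 0.37 * 1.04553 + 0.63 * 1.72692 = 1.47481
visc_blend = exp(exp(1.47481)) - 0.8 = 78.26

78.26 cSt


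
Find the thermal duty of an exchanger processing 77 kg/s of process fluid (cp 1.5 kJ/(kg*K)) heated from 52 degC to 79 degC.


Q = m_dot * cp * delta_T
delta_T = 79 - 52 = 27 K
Q = 77 * 1.5 * 27
= 115.5 * 27
= 3118.5 kW

3118.5 kW


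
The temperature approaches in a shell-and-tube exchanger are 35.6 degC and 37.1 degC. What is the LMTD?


LMTD = (dT1 - dT2) / ln(dT1/dT2)
= (35.6 - 37.1) / ln(35.6 / 37.1) = -1.5 / -0.0412713 = 36.34

36.34 degC


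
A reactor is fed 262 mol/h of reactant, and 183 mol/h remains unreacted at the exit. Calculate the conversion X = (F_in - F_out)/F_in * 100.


X = (F_in - F_out) / F_in * 100
Moles reacted = 262 - 183 = 79
X = 79 / 262 * 100
= 0.3015 * 100
= 30.15 %

30.15 %


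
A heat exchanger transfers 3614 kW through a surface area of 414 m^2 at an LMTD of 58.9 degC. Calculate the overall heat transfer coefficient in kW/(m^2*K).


From Q = U*A*LMTD, U = Q / (A * LMTD)
U = 3614 / (414 * 58.9) = 3614 / 24384.6 = 0.1482

0.1482 kW/(m^2*K)


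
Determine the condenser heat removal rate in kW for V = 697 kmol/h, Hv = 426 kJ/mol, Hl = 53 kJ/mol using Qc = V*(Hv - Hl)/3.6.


Qc = 697 * (426 - 53) / 3.6 = 697 * 373 / 3.6 = 72220

72220 kW


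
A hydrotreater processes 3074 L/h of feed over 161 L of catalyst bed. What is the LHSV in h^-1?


LHSV = volumetric feed rate / catalyst volume
= 3074 L/h / 161 L
= 19.09 h^-1

19.09 h^-1


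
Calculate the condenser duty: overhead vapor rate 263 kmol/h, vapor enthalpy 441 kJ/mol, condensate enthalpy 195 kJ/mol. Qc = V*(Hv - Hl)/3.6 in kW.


Qc = 263 * (441 - 195) / 3.6 = 263 * 246 / 3.6 = 17970

17970 kW


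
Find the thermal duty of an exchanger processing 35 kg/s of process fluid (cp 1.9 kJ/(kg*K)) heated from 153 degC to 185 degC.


Q = m_dot * cp * delta_T
delta_T = 185 - 153 = 32 K
Q = 35 * 1.9 * 32
= 66.5 * 32
= 2128 kW

2128 kW


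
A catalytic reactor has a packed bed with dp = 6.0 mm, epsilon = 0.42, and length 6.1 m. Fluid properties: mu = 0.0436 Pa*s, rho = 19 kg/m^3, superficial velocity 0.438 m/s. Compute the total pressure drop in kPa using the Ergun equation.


dp = 6.0 mm = 0.006 m
Viscous term = 150*0.0436*0.438*(1-0.42)^2 / (0.006^2*0.42^3) = 361291
Inertial term = 1.75*19*0.438^2*(1-0.42) / (0.006*0.42^3) = 8322.79
dP/L = 361291 + 8322.79 = 369614 Pa/m
dP = 369614 * 6.1 / 1000 = 2255 kPa

2255 kPa


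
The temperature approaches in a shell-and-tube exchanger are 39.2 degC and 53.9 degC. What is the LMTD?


LMTD = (dT1 - dT2) / ln(dT1/dT2)
= (39.2 - 53.9) / ln(39.2 / 53.9) = -14.7 / -0.318454 = 46.16

46.16 degC


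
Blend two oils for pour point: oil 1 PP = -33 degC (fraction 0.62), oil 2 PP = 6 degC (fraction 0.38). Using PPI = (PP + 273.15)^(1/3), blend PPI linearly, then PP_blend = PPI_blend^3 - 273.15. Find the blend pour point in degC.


PPI_1 = (-33 + 273.15)^(1/3) = 6.215759
PPI_2 = (6 + 273.15)^(1/3) = 6.535506
PPI_blend = 0.62 * 6.215759 + 0.38 * 6.535506 = 6.337263
PP_blend = 6.337263^3 - 273.15 = 254.5102 - 273.15 = -18.64

-18.64 degC


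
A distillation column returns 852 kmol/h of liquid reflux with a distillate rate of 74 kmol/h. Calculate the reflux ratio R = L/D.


Reflux ratio definition: R = L / D (liquid returned / distillate withdrawn)
L = 852 kmol/h, D = 74 kmol/h
R = 852 / 74 = 11.51

11.51


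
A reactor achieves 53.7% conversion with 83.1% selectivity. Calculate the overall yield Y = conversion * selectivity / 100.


Overall yield = conversion (%) * selectivity (%) / 100
Conversion = 53.7%, Selectivity = 83.1%
Y = 53.7 * 83.1 / 100
= 44.6247 %

44.6247 %


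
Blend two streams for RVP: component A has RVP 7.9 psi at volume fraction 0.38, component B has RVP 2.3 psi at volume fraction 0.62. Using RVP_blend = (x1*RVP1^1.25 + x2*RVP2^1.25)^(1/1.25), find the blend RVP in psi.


Chevron index: RVP_blend = (sum xi*RVPi^1.25)^(1/1.25)
RVP^1.25 terms: 0.38 * 7.9^1.25 + 0.62 * 2.3^1.25 = 6.789
RVP_blend = 6.789^(1/1.25) = 4.629

4.629 psi


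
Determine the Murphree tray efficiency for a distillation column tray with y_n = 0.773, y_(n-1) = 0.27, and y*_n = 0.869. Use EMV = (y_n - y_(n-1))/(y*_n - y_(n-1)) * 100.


Murphree vapor efficiency: EMV = (y_n - y_(n-1)) / (y*_n - y_(n-1)) * 100
EMV = (0.773 - 0.27) / (0.869 - 0.27) * 100 = 0.503 / 0.599 * 100 = 83.97

83.97 %


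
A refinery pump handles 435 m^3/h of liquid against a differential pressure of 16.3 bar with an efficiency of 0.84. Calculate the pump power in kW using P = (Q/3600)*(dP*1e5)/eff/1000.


Q = 435 / 3600 = 0.120833 m^3/s
P = 0.120833 * (16.3 * 1e5) / 0.84 / 1000 = 234.5

234.5 kW


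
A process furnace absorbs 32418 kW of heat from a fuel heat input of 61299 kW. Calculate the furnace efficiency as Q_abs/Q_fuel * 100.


Furnace efficiency = Q_absorbed / Q_fuel * 100
= 32418 / 61299 * 100 = 52.89

52.89 %


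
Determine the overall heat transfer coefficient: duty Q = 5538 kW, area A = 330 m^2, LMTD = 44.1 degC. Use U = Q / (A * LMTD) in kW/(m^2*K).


From Q = U*A*LMTD, U = Q / (A * LMTD)
U = 5538 / (330 * 44.1) = 5538 / 14553 = 0.3805

0.3805 kW/(m^2*K)


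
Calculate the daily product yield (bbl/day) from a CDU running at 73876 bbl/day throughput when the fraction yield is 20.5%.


Crude throughput = 73876 bbl/day
Fraction yield = 20.5%
yield = throughput * fraction / 100
yield = 73876 * 20.5 / 100 = 15144.58

15144.58 bbl/day


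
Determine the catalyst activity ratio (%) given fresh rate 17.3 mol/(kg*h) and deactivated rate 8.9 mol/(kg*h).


Activity (%) = (rate_used / rate_fresh) * 100
rate_used = 8.9, rate_fresh = 17.3
= (8.9 / 17.3) * 100
= 0.5145 * 100 = 51.45

51.45 %


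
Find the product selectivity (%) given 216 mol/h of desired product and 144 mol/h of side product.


Selectivity = desired / (desired + undesired) * 100
Total products = 216 + 144 = 360 mol/h
S = 216 / 360 * 100
= 0.6000 * 100
= 60.00 %

60.00 %


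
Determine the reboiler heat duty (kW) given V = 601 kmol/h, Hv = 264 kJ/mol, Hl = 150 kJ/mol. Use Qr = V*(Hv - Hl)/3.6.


Qr = 601 * (264 - 150) / 3.6 = 601 * 114 / 3.6 = 19030

19030 kW


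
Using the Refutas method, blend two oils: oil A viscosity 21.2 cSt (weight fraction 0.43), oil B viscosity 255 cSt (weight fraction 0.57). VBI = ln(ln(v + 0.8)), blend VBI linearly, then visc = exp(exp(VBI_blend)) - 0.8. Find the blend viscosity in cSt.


Refutas method: VBN_i = 14.534*ln(ln(visc_i + 0.8)) + 10.975, blended linearly by mass fraction; since VBN is linear in VBI_i = ln(ln(visc_i + 0.8)) and the fractions sum to 1, blend VBI directly: visc = exp(exp(VBI_blend)) - 0.8
VBI_1 = ln(ln(21.2 + 0.8)) = 1.12851
VBI_2 = ln(ln(255 + 0.8)) = 1.71279
VBI_blend = 0.43 * 1.12851 + 0.57 * 1.71279 = 1.46155
visc_blend = exp(exp(1.46155)) - 0.8 = 73.84

73.84 cSt


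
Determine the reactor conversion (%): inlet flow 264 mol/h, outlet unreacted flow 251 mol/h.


X = (F_in - F_out) / F_in * 100
Moles reacted = 264 - 251 = 13
X = 13 / 264 * 100
= 0.04924 * 100
= 4.924 %

4.924 %


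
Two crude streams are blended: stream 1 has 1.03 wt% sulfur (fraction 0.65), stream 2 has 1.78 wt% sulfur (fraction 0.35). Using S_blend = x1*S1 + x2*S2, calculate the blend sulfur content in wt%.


Linear sulfur blending: S_blend = x1*S1 + x2*S2
Contribution 1: 0.65 * 1.03 = 0.6695 wt%
Contribution 2: 0.35 * 1.78 = 0.623 wt%
S_blend = 0.6695 + 0.623 = 1.2925

1.2925 wt%


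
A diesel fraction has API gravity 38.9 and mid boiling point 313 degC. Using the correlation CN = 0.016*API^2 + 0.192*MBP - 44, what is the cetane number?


CN = 0.016 * 38.9^2 + 0.192 * 313 - 44
CN = 24.21136 + 60.096 - 44 = 40.30736

40.30736


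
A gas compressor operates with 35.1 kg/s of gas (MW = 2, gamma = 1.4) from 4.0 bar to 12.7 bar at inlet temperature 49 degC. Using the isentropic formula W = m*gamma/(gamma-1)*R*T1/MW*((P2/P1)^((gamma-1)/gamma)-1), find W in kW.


Isentropic work: W = m*(gamma/(gamma-1))*(R*T1/MW)*((P2/P1)^((gamma-1)/gamma) - 1)
T1 = 49 + 273.15 = 322.15 K
Pressure ratio = 12.7 / 4.0 = 3.175
Exponent = (1.4 - 1)/1.4 = 0.285714
(P2/P1)^exp - 1 = 3.175^0.285714 - 1 = 0.39109
W = 35.1 * 1.4 / 0.4 * 8.314 * 322.15 / 2 * 0.39109 = 64340

64340 kW


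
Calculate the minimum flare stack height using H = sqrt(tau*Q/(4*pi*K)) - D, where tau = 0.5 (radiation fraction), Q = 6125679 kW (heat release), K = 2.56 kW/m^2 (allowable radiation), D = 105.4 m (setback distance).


tau*Q/(4*pi*K) = 0.5 * 6125679 / (4 * pi * 2.56) = 95208.2
sqrt(95208.2) = 308.558
H = 308.558 - 105.4 = 203.2

203.2 m


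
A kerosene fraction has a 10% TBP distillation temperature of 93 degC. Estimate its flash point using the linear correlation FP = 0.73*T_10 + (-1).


FP = 0.73 * 93 + (-1) = 66.89

66.89 degC


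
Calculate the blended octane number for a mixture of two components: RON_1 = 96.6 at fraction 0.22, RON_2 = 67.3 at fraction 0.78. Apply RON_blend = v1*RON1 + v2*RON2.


Linear blending: RON_blend = sum(vi * RONi)
Contribution 1: 0.22 * 96.6 = 21.252
Contribution 2: 0.78 * 67.3 = 52.494
RON_blend = 21.252 + 52.494 = 73.746

73.746


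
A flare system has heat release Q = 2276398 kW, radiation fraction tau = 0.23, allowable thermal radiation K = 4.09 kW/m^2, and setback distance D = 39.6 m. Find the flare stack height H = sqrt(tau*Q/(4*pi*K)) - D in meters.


tau*Q/(4*pi*K) = 0.23 * 2276398 / (4 * pi * 4.09) = 10186.9
sqrt(10186.9) = 100.93
H = 100.93 - 39.6 = 61.33

61.33 m


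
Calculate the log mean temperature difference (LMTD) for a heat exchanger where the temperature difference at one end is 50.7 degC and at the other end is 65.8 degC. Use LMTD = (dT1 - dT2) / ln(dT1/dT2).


LMTD = (dT1 - dT2) / ln(dT1/dT2)
= (50.7 - 65.8) / ln(50.7 / 65.8) = -15.1 / -0.260694 = 57.92

57.92 degC


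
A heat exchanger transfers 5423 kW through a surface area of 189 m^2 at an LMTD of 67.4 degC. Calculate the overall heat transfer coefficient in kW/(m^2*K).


From Q = U*A*LMTD, U = Q / (A * LMTD)
U = 5423 / (189 * 67.4) = 5423 / 12738.6 = 0.4257

0.4257 kW/(m^2*K)


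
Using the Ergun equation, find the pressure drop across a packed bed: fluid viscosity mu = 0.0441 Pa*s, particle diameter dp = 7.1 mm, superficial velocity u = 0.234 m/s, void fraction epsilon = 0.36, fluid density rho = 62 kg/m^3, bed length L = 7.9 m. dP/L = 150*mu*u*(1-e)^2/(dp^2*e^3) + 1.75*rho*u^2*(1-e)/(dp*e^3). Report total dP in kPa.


dp = 7.1 mm = 0.0071 m
Viscous term = 150*0.0441*0.234*(1-0.36)^2 / (0.0071^2*0.36^3) = 269576
Inertial term = 1.75*62*0.234^2*(1-0.36) / (0.0071*0.36^3) = 11478.2
dP/L = 269576 + 11478.2 = 281054 Pa/m
dP = 281054 * 7.9 / 1000 = 2220 kPa

2220 kPa
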